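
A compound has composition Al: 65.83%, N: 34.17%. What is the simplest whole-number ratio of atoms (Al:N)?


Assume 100 g of compound, divide each mass% by atomic mass to get moles, then normalize by the smallest to get a raw atom ratio.
Moles per 100 g: Al: 65.83/26.982 = 2.4398, N: 34.17/14.007 = 2.4395
Raw ratio (divide by min = 2.4395): Al: 1.0, N: 1.0
Multiply by 1 to clear fractions: Al: 1.0 ~= 1, N: 1.0 ~= 1
Reduce by GCD to get the simplest whole-number ratio:

1:1


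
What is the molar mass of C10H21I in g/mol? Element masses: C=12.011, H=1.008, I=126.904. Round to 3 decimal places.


M = sum(count * atomic_mass) over atoms.
M = 10*12.011 + 21*1.008 + 1*126.904
M = 120.11 + 21.168 + 126.904
M = 268.182 g/mol, rounded to 3 dp:

268.182 g/mol


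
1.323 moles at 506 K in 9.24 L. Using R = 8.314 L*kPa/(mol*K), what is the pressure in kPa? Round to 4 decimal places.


PV = nRT, solve for P = nRT / V.
nRT = 1.323 * 8.314 * 506 = 5565.7075
P = 5565.7075 / 9.24
P = 602.34929654 kPa, rounded to 4 dp:

602.3493 kPa


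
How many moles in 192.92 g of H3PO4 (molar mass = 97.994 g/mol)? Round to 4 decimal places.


n = mass / M
n = 192.92 / 97.994
n = 1.96869196 mol, rounded to 4 dp:

1.9687 mol


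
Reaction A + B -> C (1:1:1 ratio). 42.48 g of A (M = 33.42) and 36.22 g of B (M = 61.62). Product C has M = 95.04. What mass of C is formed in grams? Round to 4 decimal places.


Find moles of each reactant; the smaller value is the limiting reagent in a 1:1:1 reaction, so moles_C equals moles of the limiter.
n_A = mass_A / M_A = 42.48 / 33.42 = 1.271095 mol
n_B = mass_B / M_B = 36.22 / 61.62 = 0.587796 mol
Limiting reagent: B (smaller), n_limiting = 0.587796 mol
mass_C = n_limiting * M_C = 0.587796 * 95.04
mass_C = 55.86413184 g, rounded to 4 dp:

55.8641 g


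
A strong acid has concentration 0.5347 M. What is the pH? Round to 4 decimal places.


A strong acid dissociates completely, so [H+] equals the given concentration.
pH = -log10([H+]) = -log10(0.5347)
pH = 0.27188982, rounded to 4 dp:

0.2719


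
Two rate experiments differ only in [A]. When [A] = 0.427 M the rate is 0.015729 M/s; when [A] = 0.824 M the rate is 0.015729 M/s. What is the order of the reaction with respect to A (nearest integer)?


Rate is proportional to [A]^n, so rate2/rate1 = ([A]2/[A]1)^n. Take logs to solve for n.
rate2/rate1 = 0.015729 / 0.015729 = 1.0
[A]2/[A]1 = 0.824 / 0.427 = 1.9297
n = ln(1.0) / ln(1.9297) = 0.0
Nearest integer order:

0


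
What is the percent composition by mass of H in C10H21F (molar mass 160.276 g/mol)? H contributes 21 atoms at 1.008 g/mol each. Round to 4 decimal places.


pct = 100 * (n_elem * M_elem) / M_total
mass_contribution = 21 * 1.008 = 21.168 g/mol
pct = 100 * 21.168 / 160.276
pct = 13.20721755 %, rounded to 4 dp:

13.2072 %


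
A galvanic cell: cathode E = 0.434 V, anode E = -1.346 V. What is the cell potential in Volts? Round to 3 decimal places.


Standard cell potential: E_cell = E_cathode - E_anode.
E_cell = 0.434 - (-1.346)
E_cell = 1.78 V, rounded to 3 dp:

1.780 V


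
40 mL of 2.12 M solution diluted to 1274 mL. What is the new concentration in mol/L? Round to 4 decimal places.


Dilution: M1*V1 = M2*V2, solve for M2.
M2 = M1*V1 / V2
M2 = 2.12 * 40 / 1274
M2 = 84.8 / 1274
M2 = 0.06656201 mol/L, rounded to 4 dp:

0.0666 mol/L


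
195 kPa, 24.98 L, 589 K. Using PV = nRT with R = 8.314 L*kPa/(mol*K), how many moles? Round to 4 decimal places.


PV = nRT, solve for n = PV / (RT).
PV = 195 * 24.98 = 4871.1
RT = 8.314 * 589 = 4896.946
n = 4871.1 / 4896.946
n = 0.99472202 mol, rounded to 4 dp:

0.9947 mol


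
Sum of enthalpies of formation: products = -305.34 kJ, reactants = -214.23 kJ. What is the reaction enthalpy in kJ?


dH_rxn = sum(dH_f products) - sum(dH_f reactants)
dH_rxn = -305.34 - (-214.23)
dH_rxn = -91.11 kJ:

-91.11 kJ


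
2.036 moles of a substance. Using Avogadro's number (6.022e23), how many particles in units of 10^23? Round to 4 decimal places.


N = n * NA, then divide by 1e23 for the requested units.
N / 1e23 = n * 6.022
N / 1e23 = 2.036 * 6.022
N / 1e23 = 12.260792, rounded to 4 dp:

12.2608


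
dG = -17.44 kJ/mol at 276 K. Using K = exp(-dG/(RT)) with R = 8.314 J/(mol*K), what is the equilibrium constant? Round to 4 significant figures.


dG is in kJ/mol; multiply by 1000 to match R in J/(mol*K).
RT = 8.314 * 276 = 2294.664 J/mol
exponent = -dG*1000 / (RT) = -(-17.44*1000) / 2294.664 = 7.60024126
K = exp(7.60024126)
K = 1998.678, rounded to 4 significant figures:

1999


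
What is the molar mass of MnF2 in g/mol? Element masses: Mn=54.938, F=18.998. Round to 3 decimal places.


M = sum(count * atomic_mass) over atoms.
M = 1*54.938 + 2*18.998
M = 54.938 + 37.996
M = 92.934 g/mol, rounded to 3 dp:

92.934 g/mol


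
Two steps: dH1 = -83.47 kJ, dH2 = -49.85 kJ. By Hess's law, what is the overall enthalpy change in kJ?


Hess's law: enthalpy is a state function, so add the step enthalpies.
dH_total = dH1 + dH2 = -83.47 + (-49.85)
dH_total = -133.32 kJ:

-133.32 kJ


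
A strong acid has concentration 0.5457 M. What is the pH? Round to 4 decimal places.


A strong acid dissociates completely, so [H+] equals the given concentration.
pH = -log10([H+]) = -log10(0.5457)
pH = 0.26304605, rounded to 4 dp:

0.2630


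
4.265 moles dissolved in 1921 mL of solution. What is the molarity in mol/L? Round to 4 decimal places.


Convert volume to liters: V_L = V_mL / 1000.
V_L = 1921 / 1000 = 1.921 L
M = n / V_L = 4.265 / 1.921
M = 2.22019781 mol/L, rounded to 4 dp:

2.2202 mol/L


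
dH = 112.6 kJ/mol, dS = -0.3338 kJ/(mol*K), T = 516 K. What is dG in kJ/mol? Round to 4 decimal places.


Gibbs: dG = dH - T*dS (consistent units, dS already in kJ/(mol*K)).
T*dS = 516 * -0.3338 = -172.2408
dG = 112.6 - (-172.2408)
dG = 284.8408 kJ/mol, rounded to 4 dp:

284.8408 kJ/mol


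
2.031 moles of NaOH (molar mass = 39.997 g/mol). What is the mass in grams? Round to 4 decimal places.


mass = n * M
mass = 2.031 * 39.997
mass = 81.233907 g, rounded to 4 dp:

81.2339 g


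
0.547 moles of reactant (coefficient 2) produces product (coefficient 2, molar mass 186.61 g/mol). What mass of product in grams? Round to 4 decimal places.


Use the coefficient ratio to convert reactant moles to product moles, then multiply by the product's molar mass.
moles_P = moles_R * (coeff_P / coeff_R) = 0.547 * (2/2) = 0.547
mass_P = moles_P * M_P = 0.547 * 186.61
mass_P = 102.07567 g, rounded to 4 dp:

102.0757 g


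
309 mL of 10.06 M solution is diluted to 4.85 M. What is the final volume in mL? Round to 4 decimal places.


Dilution: M1*V1 = M2*V2, solve for V2.
V2 = M1*V1 / M2
V2 = 10.06 * 309 / 4.85
V2 = 3108.54 / 4.85
V2 = 640.93608247 mL, rounded to 4 dp:

640.9361 mL


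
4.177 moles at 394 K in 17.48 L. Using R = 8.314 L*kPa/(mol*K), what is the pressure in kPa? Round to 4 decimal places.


PV = nRT, solve for P = nRT / V.
nRT = 4.177 * 8.314 * 394 = 13682.6657
P = 13682.6657 / 17.48
P = 782.76119565 kPa, rounded to 4 dp:

782.7612 kPa


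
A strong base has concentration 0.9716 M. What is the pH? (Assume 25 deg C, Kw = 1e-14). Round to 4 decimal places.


A strong base dissociates completely, so [OH-] equals the given concentration.
pOH = -log10([OH-]) = -log10(0.9716) = 0.012512
pH = 14 - pOH = 14 - 0.012512
pH = 13.987488, rounded to 4 dp:

13.9875


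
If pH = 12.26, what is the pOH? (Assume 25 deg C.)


At 25 deg C, pH + pOH = 14.
pOH = 14 - pH = 14 - 12.26
pOH = 1.74:

1.74


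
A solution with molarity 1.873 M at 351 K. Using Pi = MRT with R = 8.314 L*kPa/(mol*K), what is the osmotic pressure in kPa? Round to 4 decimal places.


Osmotic pressure (van't Hoff): Pi = M*R*T.
RT = 8.314 * 351 = 2918.214
Pi = 1.873 * 2918.214
Pi = 5465.814822 kPa, rounded to 4 dp:

5465.8148 kPa


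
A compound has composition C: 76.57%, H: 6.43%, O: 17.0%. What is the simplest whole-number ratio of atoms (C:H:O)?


Assume 100 g of compound, divide each mass% by atomic mass to get moles, then normalize by the smallest to get a raw atom ratio.
Moles per 100 g: C: 76.57/12.011 = 6.375, H: 6.43/1.008 = 6.379, O: 17.0/15.999 = 1.0626
Raw ratio (divide by min = 1.0626): C: 6.0, H: 6.003, O: 1.0
Multiply by 1 to clear fractions: C: 6.0 ~= 6, H: 6.003 ~= 6, O: 1.0 ~= 1
Reduce by GCD to get the simplest whole-number ratio:

6:6:1


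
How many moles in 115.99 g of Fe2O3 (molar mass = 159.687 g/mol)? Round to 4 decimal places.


n = mass / M
n = 115.99 / 159.687
n = 0.72635844 mol, rounded to 4 dp:

0.7264 mol


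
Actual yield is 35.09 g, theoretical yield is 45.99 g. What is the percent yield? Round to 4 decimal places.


% yield = 100 * actual / theoretical
% yield = 100 * 35.09 / 45.99
% yield = 76.29919548 %, rounded to 4 dp:

76.2992 %


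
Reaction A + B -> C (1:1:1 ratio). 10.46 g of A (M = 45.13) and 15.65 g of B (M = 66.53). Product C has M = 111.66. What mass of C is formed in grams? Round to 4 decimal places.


Find moles of each reactant; the smaller value is the limiting reagent in a 1:1:1 reaction, so moles_C equals moles of the limiter.
n_A = mass_A / M_A = 10.46 / 45.13 = 0.231775 mol
n_B = mass_B / M_B = 15.65 / 66.53 = 0.235232 mol
Limiting reagent: A (smaller), n_limiting = 0.231775 mol
mass_C = n_limiting * M_C = 0.231775 * 111.66
mass_C = 25.8799965 g, rounded to 4 dp:

25.8800 g


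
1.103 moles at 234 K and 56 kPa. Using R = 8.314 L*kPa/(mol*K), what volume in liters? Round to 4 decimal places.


PV = nRT, solve for V = nRT / P.
nRT = 1.103 * 8.314 * 234 = 2145.86
V = 2145.86 / 56
V = 38.31892857 L, rounded to 4 dp:

38.3189 L


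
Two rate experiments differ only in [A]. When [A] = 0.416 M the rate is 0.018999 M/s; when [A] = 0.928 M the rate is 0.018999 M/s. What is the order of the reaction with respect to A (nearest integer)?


Rate is proportional to [A]^n, so rate2/rate1 = ([A]2/[A]1)^n. Take logs to solve for n.
rate2/rate1 = 0.018999 / 0.018999 = 1.0
[A]2/[A]1 = 0.928 / 0.416 = 2.2308
n = ln(1.0) / ln(2.2308) = 0.0
Nearest integer order:

0


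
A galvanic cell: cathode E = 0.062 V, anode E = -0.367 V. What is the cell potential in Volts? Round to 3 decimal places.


Standard cell potential: E_cell = E_cathode - E_anode.
E_cell = 0.062 - (-0.367)
E_cell = 0.429 V, rounded to 3 dp:

0.429 V


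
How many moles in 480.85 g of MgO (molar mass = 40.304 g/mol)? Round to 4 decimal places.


n = mass / M
n = 480.85 / 40.304
n = 11.93057761 mol, rounded to 4 dp:

11.9306 mol


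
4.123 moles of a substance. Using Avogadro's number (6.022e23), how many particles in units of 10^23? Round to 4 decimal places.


N = n * NA, then divide by 1e23 for the requested units.
N / 1e23 = n * 6.022
N / 1e23 = 4.123 * 6.022
N / 1e23 = 24.828706, rounded to 4 dp:

24.8287


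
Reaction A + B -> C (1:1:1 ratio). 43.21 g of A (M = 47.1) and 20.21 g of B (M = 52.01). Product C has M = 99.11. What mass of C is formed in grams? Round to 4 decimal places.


Find moles of each reactant; the smaller value is the limiting reagent in a 1:1:1 reaction, so moles_C equals moles of the limiter.
n_A = mass_A / M_A = 43.21 / 47.1 = 0.91741 mol
n_B = mass_B / M_B = 20.21 / 52.01 = 0.388579 mol
Limiting reagent: B (smaller), n_limiting = 0.388579 mol
mass_C = n_limiting * M_C = 0.388579 * 99.11
mass_C = 38.51206469 g, rounded to 4 dp:

38.5121 g


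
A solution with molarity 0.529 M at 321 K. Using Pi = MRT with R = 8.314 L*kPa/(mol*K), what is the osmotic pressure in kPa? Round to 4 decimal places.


Osmotic pressure (van't Hoff): Pi = M*R*T.
RT = 8.314 * 321 = 2668.794
Pi = 0.529 * 2668.794
Pi = 1411.792026 kPa, rounded to 4 dp:

1411.7920 kPa


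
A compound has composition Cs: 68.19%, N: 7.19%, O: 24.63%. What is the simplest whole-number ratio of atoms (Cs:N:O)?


Assume 100 g of compound, divide each mass% by atomic mass to get moles, then normalize by the smallest to get a raw atom ratio.
Moles per 100 g: Cs: 68.19/132.905 = 0.5131, N: 7.19/14.007 = 0.5133, O: 24.63/15.999 = 1.5395
Raw ratio (divide by min = 0.5131): Cs: 1.0, N: 1.0, O: 3.0
Multiply by 1 to clear fractions: Cs: 1.0 ~= 1, N: 1.0 ~= 1, O: 3.0 ~= 3
Reduce by GCD to get the simplest whole-number ratio:

1:1:3


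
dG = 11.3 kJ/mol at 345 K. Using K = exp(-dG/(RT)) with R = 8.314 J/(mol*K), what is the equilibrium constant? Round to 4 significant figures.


dG is in kJ/mol; multiply by 1000 to match R in J/(mol*K).
RT = 8.314 * 345 = 2868.33 J/mol
exponent = -dG*1000 / (RT) = -(11.3*1000) / 2868.33 = -3.9395746
K = exp(-3.9395746)
K = 0.01945649, rounded to 4 significant figures:

0.01946


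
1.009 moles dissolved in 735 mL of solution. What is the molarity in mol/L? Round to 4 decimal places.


Convert volume to liters: V_L = V_mL / 1000.
V_L = 735 / 1000 = 0.735 L
M = n / V_L = 1.009 / 0.735
M = 1.37278912 mol/L, rounded to 4 dp:

1.3728 mol/L


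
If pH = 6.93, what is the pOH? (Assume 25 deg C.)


At 25 deg C, pH + pOH = 14.
pOH = 14 - pH = 14 - 6.93
pOH = 7.07:

7.07


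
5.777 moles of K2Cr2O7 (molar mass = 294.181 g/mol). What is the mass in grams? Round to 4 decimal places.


mass = n * M
mass = 5.777 * 294.181
mass = 1699.483637 g, rounded to 4 dp:

1699.4836 g


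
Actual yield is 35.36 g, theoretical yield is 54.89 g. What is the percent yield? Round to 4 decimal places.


% yield = 100 * actual / theoretical
% yield = 100 * 35.36 / 54.89
% yield = 64.41974859 %, rounded to 4 dp:

64.4197 %


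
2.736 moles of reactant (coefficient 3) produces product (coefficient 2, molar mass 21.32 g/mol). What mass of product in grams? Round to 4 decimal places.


Use the coefficient ratio to convert reactant moles to product moles, then multiply by the product's molar mass.
moles_P = moles_R * (coeff_P / coeff_R) = 2.736 * (2/3) = 1.824
mass_P = moles_P * M_P = 1.824 * 21.32
mass_P = 38.88768 g, rounded to 4 dp:

38.8877 g


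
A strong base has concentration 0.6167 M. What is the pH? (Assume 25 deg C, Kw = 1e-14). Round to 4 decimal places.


A strong base dissociates completely, so [OH-] equals the given concentration.
pOH = -log10([OH-]) = -log10(0.6167) = 0.209926
pH = 14 - pOH = 14 - 0.209926
pH = 13.790074, rounded to 4 dp:

13.7901


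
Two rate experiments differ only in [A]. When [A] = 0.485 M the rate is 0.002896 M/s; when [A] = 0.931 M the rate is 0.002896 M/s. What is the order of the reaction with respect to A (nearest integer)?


Rate is proportional to [A]^n, so rate2/rate1 = ([A]2/[A]1)^n. Take logs to solve for n.
rate2/rate1 = 0.002896 / 0.002896 = 1.0
[A]2/[A]1 = 0.931 / 0.485 = 1.9196
n = ln(1.0) / ln(1.9196) = 0.0
Nearest integer order:

0


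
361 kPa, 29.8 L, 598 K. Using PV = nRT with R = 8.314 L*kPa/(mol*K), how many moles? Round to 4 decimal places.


PV = nRT, solve for n = PV / (RT).
PV = 361 * 29.8 = 10757.8
RT = 8.314 * 598 = 4971.772
n = 10757.8 / 4971.772
n = 2.16377581 mol, rounded to 4 dp:

2.1638 mol


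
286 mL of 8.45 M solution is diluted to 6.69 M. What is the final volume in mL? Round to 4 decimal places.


Dilution: M1*V1 = M2*V2, solve for V2.
V2 = M1*V1 / M2
V2 = 8.45 * 286 / 6.69
V2 = 2416.7 / 6.69
V2 = 361.2406577 mL, rounded to 4 dp:

361.2407 mL


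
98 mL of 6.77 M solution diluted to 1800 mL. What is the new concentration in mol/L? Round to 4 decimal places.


Dilution: M1*V1 = M2*V2, solve for M2.
M2 = M1*V1 / V2
M2 = 6.77 * 98 / 1800
M2 = 663.46 / 1800
M2 = 0.36858889 mol/L, rounded to 4 dp:

0.3686 mol/L


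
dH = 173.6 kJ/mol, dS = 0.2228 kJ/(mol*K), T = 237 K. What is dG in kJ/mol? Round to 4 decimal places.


Gibbs: dG = dH - T*dS (consistent units, dS already in kJ/(mol*K)).
T*dS = 237 * 0.2228 = 52.8036
dG = 173.6 - (52.8036)
dG = 120.7964 kJ/mol, rounded to 4 dp:

120.7964 kJ/mol


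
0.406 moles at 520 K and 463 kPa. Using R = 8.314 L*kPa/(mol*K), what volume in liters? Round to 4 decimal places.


PV = nRT, solve for V = nRT / P.
nRT = 0.406 * 8.314 * 520 = 1755.2517
V = 1755.2517 / 463
V = 3.79104039 L, rounded to 4 dp:

3.7910 L


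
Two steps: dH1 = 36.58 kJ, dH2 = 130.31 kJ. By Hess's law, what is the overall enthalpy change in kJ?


Hess's law: enthalpy is a state function, so add the step enthalpies.
dH_total = dH1 + dH2 = 36.58 + (130.31)
dH_total = 166.89 kJ:

166.89 kJ


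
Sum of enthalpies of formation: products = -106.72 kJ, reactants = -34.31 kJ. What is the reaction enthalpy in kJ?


dH_rxn = sum(dH_f products) - sum(dH_f reactants)
dH_rxn = -106.72 - (-34.31)
dH_rxn = -72.41 kJ:

-72.41 kJ


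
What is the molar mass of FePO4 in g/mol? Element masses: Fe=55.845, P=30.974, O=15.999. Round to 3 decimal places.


M = sum(count * atomic_mass) over atoms.
M = 1*55.845 + 1*30.974 + 4*15.999
M = 55.845 + 30.974 + 63.996
M = 150.815 g/mol, rounded to 3 dp:

150.815 g/mol


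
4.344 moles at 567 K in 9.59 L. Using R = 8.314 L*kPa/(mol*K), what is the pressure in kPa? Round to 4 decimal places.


PV = nRT, solve for P = nRT / V.
nRT = 4.344 * 8.314 * 567 = 20477.7811
P = 20477.7811 / 9.59
P = 2135.32649635 kPa, rounded to 4 dp:

2135.3265 kPa


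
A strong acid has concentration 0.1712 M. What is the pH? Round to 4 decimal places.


A strong acid dissociates completely, so [H+] equals the given concentration.
pH = -log10([H+]) = -log10(0.1712)
pH = 0.76649624, rounded to 4 dp:

0.7665


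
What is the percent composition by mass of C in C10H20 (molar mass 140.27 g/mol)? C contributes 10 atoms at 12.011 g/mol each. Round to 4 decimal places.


pct = 100 * (n_elem * M_elem) / M_total
mass_contribution = 10 * 12.011 = 120.11 g/mol
pct = 100 * 120.11 / 140.27
pct = 85.62771797 %, rounded to 4 dp:

85.6277 %


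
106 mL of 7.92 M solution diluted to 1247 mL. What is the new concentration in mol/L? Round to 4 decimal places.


Dilution: M1*V1 = M2*V2, solve for M2.
M2 = M1*V1 / V2
M2 = 7.92 * 106 / 1247
M2 = 839.52 / 1247
M2 = 0.67323176 mol/L, rounded to 4 dp:

0.6732 mol/L


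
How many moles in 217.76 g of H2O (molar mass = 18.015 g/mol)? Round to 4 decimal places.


n = mass / M
n = 217.76 / 18.015
n = 12.08770469 mol, rounded to 4 dp:

12.0877 mol


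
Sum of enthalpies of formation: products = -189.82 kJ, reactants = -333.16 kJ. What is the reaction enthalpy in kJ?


dH_rxn = sum(dH_f products) - sum(dH_f reactants)
dH_rxn = -189.82 - (-333.16)
dH_rxn = 143.34 kJ:

143.34 kJ


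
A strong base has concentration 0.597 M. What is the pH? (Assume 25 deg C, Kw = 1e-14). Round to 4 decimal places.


A strong base dissociates completely, so [OH-] equals the given concentration.
pOH = -log10([OH-]) = -log10(0.597) = 0.224026
pH = 14 - pOH = 14 - 0.224026
pH = 13.775974, rounded to 4 dp:

13.7760


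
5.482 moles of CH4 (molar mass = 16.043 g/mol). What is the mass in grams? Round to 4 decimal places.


mass = n * M
mass = 5.482 * 16.043
mass = 87.947726 g, rounded to 4 dp:

87.9477 g


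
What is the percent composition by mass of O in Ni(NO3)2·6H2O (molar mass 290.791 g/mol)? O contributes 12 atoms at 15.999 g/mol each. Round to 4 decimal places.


pct = 100 * (n_elem * M_elem) / M_total
mass_contribution = 12 * 15.999 = 191.988 g/mol
pct = 100 * 191.988 / 290.791
pct = 66.02267608 %, rounded to 4 dp:

66.0227 %


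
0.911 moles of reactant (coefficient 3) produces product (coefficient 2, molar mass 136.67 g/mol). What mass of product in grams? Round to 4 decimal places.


Use the coefficient ratio to convert reactant moles to product moles, then multiply by the product's molar mass.
moles_P = moles_R * (coeff_P / coeff_R) = 0.911 * (2/3) = 0.607333
mass_P = moles_P * M_P = 0.607333 * 136.67
mass_P = 83.00420111 g, rounded to 4 dp:

83.0042 g


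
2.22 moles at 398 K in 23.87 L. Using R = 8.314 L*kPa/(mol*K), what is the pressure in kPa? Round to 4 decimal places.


PV = nRT, solve for P = nRT / V.
nRT = 2.22 * 8.314 * 398 = 7345.9178
P = 7345.9178 / 23.87
P = 307.74687055 kPa, rounded to 4 dp:

307.7469 kPa


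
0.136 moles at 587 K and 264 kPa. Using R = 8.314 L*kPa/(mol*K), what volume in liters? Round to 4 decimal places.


PV = nRT, solve for V = nRT / P.
nRT = 0.136 * 8.314 * 587 = 663.7232
V = 663.7232 / 264
V = 2.51410303 L, rounded to 4 dp:

2.5141 L


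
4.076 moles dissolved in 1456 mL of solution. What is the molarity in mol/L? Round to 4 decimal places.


Convert volume to liters: V_L = V_mL / 1000.
V_L = 1456 / 1000 = 1.456 L
M = n / V_L = 4.076 / 1.456
M = 2.79945055 mol/L, rounded to 4 dp:

2.7995 mol/L


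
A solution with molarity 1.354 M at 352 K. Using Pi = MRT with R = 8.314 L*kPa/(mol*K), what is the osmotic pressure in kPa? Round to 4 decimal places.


Osmotic pressure (van't Hoff): Pi = M*R*T.
RT = 8.314 * 352 = 2926.528
Pi = 1.354 * 2926.528
Pi = 3962.518912 kPa, rounded to 4 dp:

3962.5189 kPa


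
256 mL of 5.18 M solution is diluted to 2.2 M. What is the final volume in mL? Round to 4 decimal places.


Dilution: M1*V1 = M2*V2, solve for V2.
V2 = M1*V1 / M2
V2 = 5.18 * 256 / 2.2
V2 = 1326.08 / 2.2
V2 = 602.76363636 mL, rounded to 4 dp:

602.7636 mL


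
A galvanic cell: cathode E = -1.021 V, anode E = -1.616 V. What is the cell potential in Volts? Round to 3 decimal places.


Standard cell potential: E_cell = E_cathode - E_anode.
E_cell = -1.021 - (-1.616)
E_cell = 0.595 V, rounded to 3 dp:

0.595 V


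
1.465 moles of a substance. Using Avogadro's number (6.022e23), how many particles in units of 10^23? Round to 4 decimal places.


N = n * NA, then divide by 1e23 for the requested units.
N / 1e23 = n * 6.022
N / 1e23 = 1.465 * 6.022
N / 1e23 = 8.82223, rounded to 4 dp:

8.8222


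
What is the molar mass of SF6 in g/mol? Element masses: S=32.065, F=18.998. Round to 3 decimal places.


M = sum(count * atomic_mass) over atoms.
M = 1*32.065 + 6*18.998
M = 32.065 + 113.988
M = 146.053 g/mol, rounded to 3 dp:

146.053 g/mol


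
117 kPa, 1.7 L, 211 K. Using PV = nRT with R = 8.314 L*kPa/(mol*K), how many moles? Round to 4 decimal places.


PV = nRT, solve for n = PV / (RT).
PV = 117 * 1.7 = 198.9
RT = 8.314 * 211 = 1754.254
n = 198.9 / 1754.254
n = 0.11338153 mol, rounded to 4 dp:

0.1134 mol


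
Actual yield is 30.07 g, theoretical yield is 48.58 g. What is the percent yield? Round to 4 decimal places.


% yield = 100 * actual / theoretical
% yield = 100 * 30.07 / 48.58
% yield = 61.89790037 %, rounded to 4 dp:

61.8979 %


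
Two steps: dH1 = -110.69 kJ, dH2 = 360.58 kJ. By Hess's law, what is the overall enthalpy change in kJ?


Hess's law: enthalpy is a state function, so add the step enthalpies.
dH_total = dH1 + dH2 = -110.69 + (360.58)
dH_total = 249.89 kJ:

249.89 kJ


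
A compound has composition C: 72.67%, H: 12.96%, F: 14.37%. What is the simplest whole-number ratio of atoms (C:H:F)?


Assume 100 g of compound, divide each mass% by atomic mass to get moles, then normalize by the smallest to get a raw atom ratio.
Moles per 100 g: C: 72.67/12.011 = 6.0503, H: 12.96/1.008 = 12.8571, F: 14.37/18.998 = 0.7564
Raw ratio (divide by min = 0.7564): C: 7.999, H: 16.998, F: 1.0
Multiply by 1 to clear fractions: C: 7.999 ~= 8, H: 16.998 ~= 17, F: 1.0 ~= 1
Reduce by GCD to get the simplest whole-number ratio:

8:17:1


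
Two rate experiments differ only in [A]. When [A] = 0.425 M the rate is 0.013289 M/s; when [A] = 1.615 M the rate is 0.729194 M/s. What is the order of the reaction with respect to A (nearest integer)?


Rate is proportional to [A]^n, so rate2/rate1 = ([A]2/[A]1)^n. Take logs to solve for n.
rate2/rate1 = 0.729194 / 0.013289 = 54.872
[A]2/[A]1 = 1.615 / 0.425 = 3.8
n = ln(54.872) / ln(3.8) = 3.0
Nearest integer order:

3


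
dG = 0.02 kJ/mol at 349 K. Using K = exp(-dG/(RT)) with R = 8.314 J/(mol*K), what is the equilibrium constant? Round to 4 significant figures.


dG is in kJ/mol; multiply by 1000 to match R in J/(mol*K).
RT = 8.314 * 349 = 2901.586 J/mol
exponent = -dG*1000 / (RT) = -(0.02*1000) / 2901.586 = -0.00689278
K = exp(-0.00689278)
K = 0.99313092, rounded to 4 significant figures:

0.9931


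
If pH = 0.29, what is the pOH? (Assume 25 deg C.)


At 25 deg C, pH + pOH = 14.
pOH = 14 - pH = 14 - 0.29
pOH = 13.71:

13.71


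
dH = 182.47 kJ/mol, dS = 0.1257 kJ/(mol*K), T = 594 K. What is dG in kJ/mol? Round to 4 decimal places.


Gibbs: dG = dH - T*dS (consistent units, dS already in kJ/(mol*K)).
T*dS = 594 * 0.1257 = 74.6658
dG = 182.47 - (74.6658)
dG = 107.8042 kJ/mol, rounded to 4 dp:

107.8042 kJ/mol


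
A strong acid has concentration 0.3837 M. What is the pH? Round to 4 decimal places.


A strong acid dissociates completely, so [H+] equals the given concentration.
pH = -log10([H+]) = -log10(0.3837)
pH = 0.4160082, rounded to 4 dp:

0.4160


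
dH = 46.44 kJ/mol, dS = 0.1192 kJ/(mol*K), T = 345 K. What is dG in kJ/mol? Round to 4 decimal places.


Gibbs: dG = dH - T*dS (consistent units, dS already in kJ/(mol*K)).
T*dS = 345 * 0.1192 = 41.124
dG = 46.44 - (41.124)
dG = 5.316 kJ/mol, rounded to 4 dp:

5.3160 kJ/mol


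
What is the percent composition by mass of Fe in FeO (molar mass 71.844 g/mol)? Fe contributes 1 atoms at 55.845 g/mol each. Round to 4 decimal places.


pct = 100 * (n_elem * M_elem) / M_total
mass_contribution = 1 * 55.845 = 55.845 g/mol
pct = 100 * 55.845 / 71.844
pct = 77.73091699 %, rounded to 4 dp:

77.7309 %


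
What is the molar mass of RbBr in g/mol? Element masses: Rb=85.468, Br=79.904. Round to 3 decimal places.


M = sum(count * atomic_mass) over atoms.
M = 1*85.468 + 1*79.904
M = 85.468 + 79.904
M = 165.372 g/mol, rounded to 3 dp:

165.372 g/mol


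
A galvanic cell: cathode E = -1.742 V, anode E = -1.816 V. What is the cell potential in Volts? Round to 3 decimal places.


Standard cell potential: E_cell = E_cathode - E_anode.
E_cell = -1.742 - (-1.816)
E_cell = 0.074 V, rounded to 3 dp:

0.074 V


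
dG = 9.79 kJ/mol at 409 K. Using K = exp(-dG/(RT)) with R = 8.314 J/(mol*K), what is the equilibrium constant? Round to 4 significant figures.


dG is in kJ/mol; multiply by 1000 to match R in J/(mol*K).
RT = 8.314 * 409 = 3400.426 J/mol
exponent = -dG*1000 / (RT) = -(9.79*1000) / 3400.426 = -2.87905104
K = exp(-2.87905104)
K = 0.056188058, rounded to 4 significant figures:

0.05619


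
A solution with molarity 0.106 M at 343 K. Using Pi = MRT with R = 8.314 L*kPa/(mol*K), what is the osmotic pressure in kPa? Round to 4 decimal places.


Osmotic pressure (van't Hoff): Pi = M*R*T.
RT = 8.314 * 343 = 2851.702
Pi = 0.106 * 2851.702
Pi = 302.280412 kPa, rounded to 4 dp:

302.2804 kPa


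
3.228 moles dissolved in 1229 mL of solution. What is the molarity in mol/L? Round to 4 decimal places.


Convert volume to liters: V_L = V_mL / 1000.
V_L = 1229 / 1000 = 1.229 L
M = n / V_L = 3.228 / 1.229
M = 2.62652563 mol/L, rounded to 4 dp:

2.6265 mol/L


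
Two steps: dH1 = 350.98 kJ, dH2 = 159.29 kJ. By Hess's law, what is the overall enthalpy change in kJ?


Hess's law: enthalpy is a state function, so add the step enthalpies.
dH_total = dH1 + dH2 = 350.98 + (159.29)
dH_total = 510.27 kJ:

510.27 kJ


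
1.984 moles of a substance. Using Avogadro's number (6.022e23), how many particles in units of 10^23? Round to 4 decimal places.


N = n * NA, then divide by 1e23 for the requested units.
N / 1e23 = n * 6.022
N / 1e23 = 1.984 * 6.022
N / 1e23 = 11.947648, rounded to 4 dp:

11.9476


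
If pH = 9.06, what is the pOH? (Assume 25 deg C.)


At 25 deg C, pH + pOH = 14.
pOH = 14 - pH = 14 - 9.06
pOH = 4.94:

4.94


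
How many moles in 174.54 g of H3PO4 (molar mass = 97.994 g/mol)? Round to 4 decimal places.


n = mass / M
n = 174.54 / 97.994
n = 1.78112946 mol, rounded to 4 dp:

1.7811 mol


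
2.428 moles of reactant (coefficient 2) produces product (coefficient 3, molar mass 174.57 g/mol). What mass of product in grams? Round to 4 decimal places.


Use the coefficient ratio to convert reactant moles to product moles, then multiply by the product's molar mass.
moles_P = moles_R * (coeff_P / coeff_R) = 2.428 * (3/2) = 3.642
mass_P = moles_P * M_P = 3.642 * 174.57
mass_P = 635.78394 g, rounded to 4 dp:

635.7839 g


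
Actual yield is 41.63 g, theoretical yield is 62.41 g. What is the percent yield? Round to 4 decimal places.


% yield = 100 * actual / theoretical
% yield = 100 * 41.63 / 62.41
% yield = 66.70405384 %, rounded to 4 dp:

66.7041 %


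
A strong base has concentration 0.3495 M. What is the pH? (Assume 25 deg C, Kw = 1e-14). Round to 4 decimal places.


A strong base dissociates completely, so [OH-] equals the given concentration.
pOH = -log10([OH-]) = -log10(0.3495) = 0.456553
pH = 14 - pOH = 14 - 0.456553
pH = 13.543447, rounded to 4 dp:

13.5434


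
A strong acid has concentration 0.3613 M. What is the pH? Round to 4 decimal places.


A strong acid dissociates completely, so [H+] equals the given concentration.
pH = -log10([H+]) = -log10(0.3613)
pH = 0.44213204, rounded to 4 dp:

0.4421


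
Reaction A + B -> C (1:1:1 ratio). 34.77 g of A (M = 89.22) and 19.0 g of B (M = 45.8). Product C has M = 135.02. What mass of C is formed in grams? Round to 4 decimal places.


Find moles of each reactant; the smaller value is the limiting reagent in a 1:1:1 reaction, so moles_C equals moles of the limiter.
n_A = mass_A / M_A = 34.77 / 89.22 = 0.389711 mol
n_B = mass_B / M_B = 19.0 / 45.8 = 0.414847 mol
Limiting reagent: A (smaller), n_limiting = 0.389711 mol
mass_C = n_limiting * M_C = 0.389711 * 135.02
mass_C = 52.61877922 g, rounded to 4 dp:

52.6188 g


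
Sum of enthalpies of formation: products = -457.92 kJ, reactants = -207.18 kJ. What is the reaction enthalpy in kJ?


dH_rxn = sum(dH_f products) - sum(dH_f reactants)
dH_rxn = -457.92 - (-207.18)
dH_rxn = -250.74 kJ:

-250.74 kJ


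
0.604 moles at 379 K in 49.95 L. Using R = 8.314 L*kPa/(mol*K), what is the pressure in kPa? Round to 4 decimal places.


PV = nRT, solve for P = nRT / V.
nRT = 0.604 * 8.314 * 379 = 1903.2076
P = 1903.2076 / 49.95
P = 38.10225425 kPa, rounded to 4 dp:

38.1023 kPa


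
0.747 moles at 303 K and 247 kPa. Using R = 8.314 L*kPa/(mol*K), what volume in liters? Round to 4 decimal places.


PV = nRT, solve for V = nRT / P.
nRT = 0.747 * 8.314 * 303 = 1881.7991
V = 1881.7991 / 247
V = 7.61861984 L, rounded to 4 dp:

7.6186 L


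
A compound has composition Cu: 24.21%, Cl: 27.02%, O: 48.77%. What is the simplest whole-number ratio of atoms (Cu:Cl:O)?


Assume 100 g of compound, divide each mass% by atomic mass to get moles, then normalize by the smallest to get a raw atom ratio.
Moles per 100 g: Cu: 24.21/63.546 = 0.381, Cl: 27.02/35.453 = 0.7621, O: 48.77/15.999 = 3.0483
Raw ratio (divide by min = 0.381): Cu: 1.0, Cl: 2.0, O: 8.001
Multiply by 1 to clear fractions: Cu: 1.0 ~= 1, Cl: 2.0 ~= 2, O: 8.001 ~= 8
Reduce by GCD to get the simplest whole-number ratio:

1:2:8


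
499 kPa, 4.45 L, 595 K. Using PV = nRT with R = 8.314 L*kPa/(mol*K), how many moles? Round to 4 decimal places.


PV = nRT, solve for n = PV / (RT).
PV = 499 * 4.45 = 2220.55
RT = 8.314 * 595 = 4946.83
n = 2220.55 / 4946.83
n = 0.44888343 mol, rounded to 4 dp:

0.4489 mol


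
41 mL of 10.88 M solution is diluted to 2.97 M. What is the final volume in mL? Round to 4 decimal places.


Dilution: M1*V1 = M2*V2, solve for V2.
V2 = M1*V1 / M2
V2 = 10.88 * 41 / 2.97
V2 = 446.08 / 2.97
V2 = 150.1952862 mL, rounded to 4 dp:

150.1953 mL


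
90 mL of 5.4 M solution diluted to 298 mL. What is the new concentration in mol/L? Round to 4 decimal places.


Dilution: M1*V1 = M2*V2, solve for M2.
M2 = M1*V1 / V2
M2 = 5.4 * 90 / 298
M2 = 486.0 / 298
M2 = 1.63087248 mol/L, rounded to 4 dp:

1.6309 mol/L


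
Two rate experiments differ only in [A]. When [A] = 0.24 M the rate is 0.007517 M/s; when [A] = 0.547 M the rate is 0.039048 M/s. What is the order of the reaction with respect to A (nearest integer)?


Rate is proportional to [A]^n, so rate2/rate1 = ([A]2/[A]1)^n. Take logs to solve for n.
rate2/rate1 = 0.039048 / 0.007517 = 5.1946
[A]2/[A]1 = 0.547 / 0.24 = 2.2792
n = ln(5.1946) / ln(2.2792) = 2.0
Nearest integer order:

2


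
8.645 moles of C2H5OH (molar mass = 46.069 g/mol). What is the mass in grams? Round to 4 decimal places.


mass = n * M
mass = 8.645 * 46.069
mass = 398.266505 g, rounded to 4 dp:

398.2665 g


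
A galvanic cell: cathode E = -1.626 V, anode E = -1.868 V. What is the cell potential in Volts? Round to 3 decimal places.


Standard cell potential: E_cell = E_cathode - E_anode.
E_cell = -1.626 - (-1.868)
E_cell = 0.242 V, rounded to 3 dp:

0.242 V


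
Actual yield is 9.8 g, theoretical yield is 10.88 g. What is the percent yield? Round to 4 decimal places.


% yield = 100 * actual / theoretical
% yield = 100 * 9.8 / 10.88
% yield = 90.07352941 %, rounded to 4 dp:

90.0735 %


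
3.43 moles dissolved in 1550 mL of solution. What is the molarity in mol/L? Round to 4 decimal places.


Convert volume to liters: V_L = V_mL / 1000.
V_L = 1550 / 1000 = 1.55 L
M = n / V_L = 3.43 / 1.55
M = 2.21290323 mol/L, rounded to 4 dp:

2.2129 mol/L


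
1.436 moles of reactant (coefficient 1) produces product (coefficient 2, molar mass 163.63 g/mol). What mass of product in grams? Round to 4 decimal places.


Use the coefficient ratio to convert reactant moles to product moles, then multiply by the product's molar mass.
moles_P = moles_R * (coeff_P / coeff_R) = 1.436 * (2/1) = 2.872
mass_P = moles_P * M_P = 2.872 * 163.63
mass_P = 469.94536 g, rounded to 4 dp:

469.9454 g


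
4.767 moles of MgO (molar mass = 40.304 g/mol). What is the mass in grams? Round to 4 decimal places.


mass = n * M
mass = 4.767 * 40.304
mass = 192.129168 g, rounded to 4 dp:

192.1292 g


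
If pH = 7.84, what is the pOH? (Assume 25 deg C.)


At 25 deg C, pH + pOH = 14.
pOH = 14 - pH = 14 - 7.84
pOH = 6.16:

6.16


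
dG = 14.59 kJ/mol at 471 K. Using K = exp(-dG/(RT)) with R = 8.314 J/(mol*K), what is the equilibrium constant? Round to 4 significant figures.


dG is in kJ/mol; multiply by 1000 to match R in J/(mol*K).
RT = 8.314 * 471 = 3915.894 J/mol
exponent = -dG*1000 / (RT) = -(14.59*1000) / 3915.894 = -3.7258414
K = exp(-3.7258414)
K = 0.02409282, rounded to 4 significant figures:

0.02409


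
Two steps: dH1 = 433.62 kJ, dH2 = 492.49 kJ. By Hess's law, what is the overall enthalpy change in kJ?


Hess's law: enthalpy is a state function, so add the step enthalpies.
dH_total = dH1 + dH2 = 433.62 + (492.49)
dH_total = 926.11 kJ:

926.11 kJ


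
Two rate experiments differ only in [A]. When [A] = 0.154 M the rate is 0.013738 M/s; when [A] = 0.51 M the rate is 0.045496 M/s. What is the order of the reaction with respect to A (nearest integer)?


Rate is proportional to [A]^n, so rate2/rate1 = ([A]2/[A]1)^n. Take logs to solve for n.
rate2/rate1 = 0.045496 / 0.013738 = 3.3117
[A]2/[A]1 = 0.51 / 0.154 = 3.3117
n = ln(3.3117) / ln(3.3117) = 1.0
Nearest integer order:

1


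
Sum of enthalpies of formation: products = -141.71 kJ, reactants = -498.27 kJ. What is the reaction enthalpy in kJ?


dH_rxn = sum(dH_f products) - sum(dH_f reactants)
dH_rxn = -141.71 - (-498.27)
dH_rxn = 356.56 kJ:

356.56 kJ


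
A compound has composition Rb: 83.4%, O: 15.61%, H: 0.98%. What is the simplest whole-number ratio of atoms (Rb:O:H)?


Assume 100 g of compound, divide each mass% by atomic mass to get moles, then normalize by the smallest to get a raw atom ratio.
Moles per 100 g: Rb: 83.4/85.468 = 0.9758, O: 15.61/15.999 = 0.9757, H: 0.98/1.008 = 0.9722
Raw ratio (divide by min = 0.9722): Rb: 1.004, O: 1.004, H: 1.0
Multiply by 1 to clear fractions: Rb: 1.004 ~= 1, O: 1.004 ~= 1, H: 1.0 ~= 1
Reduce by GCD to get the simplest whole-number ratio:

1:1:1


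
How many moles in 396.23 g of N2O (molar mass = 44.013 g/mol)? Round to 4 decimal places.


n = mass / M
n = 396.23 / 44.013
n = 9.00256742 mol, rounded to 4 dp:

9.0026 mol


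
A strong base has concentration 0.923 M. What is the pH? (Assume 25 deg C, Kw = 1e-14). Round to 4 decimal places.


A strong base dissociates completely, so [OH-] equals the given concentration.
pOH = -log10([OH-]) = -log10(0.923) = 0.034798
pH = 14 - pOH = 14 - 0.034798
pH = 13.965202, rounded to 4 dp:

13.9652


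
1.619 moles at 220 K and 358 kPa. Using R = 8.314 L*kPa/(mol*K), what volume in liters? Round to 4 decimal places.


PV = nRT, solve for V = nRT / P.
nRT = 1.619 * 8.314 * 220 = 2961.2805
V = 2961.2805 / 358
V = 8.27173324 L, rounded to 4 dp:

8.2717 L


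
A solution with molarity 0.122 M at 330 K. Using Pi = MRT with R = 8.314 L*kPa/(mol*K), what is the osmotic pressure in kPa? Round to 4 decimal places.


Osmotic pressure (van't Hoff): Pi = M*R*T.
RT = 8.314 * 330 = 2743.62
Pi = 0.122 * 2743.62
Pi = 334.72164 kPa, rounded to 4 dp:

334.7216 kPa


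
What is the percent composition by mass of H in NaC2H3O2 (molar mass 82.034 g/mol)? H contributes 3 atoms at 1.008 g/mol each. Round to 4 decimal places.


pct = 100 * (n_elem * M_elem) / M_total
mass_contribution = 3 * 1.008 = 3.024 g/mol
pct = 100 * 3.024 / 82.034
pct = 3.68627642 %, rounded to 4 dp:

3.6863 %


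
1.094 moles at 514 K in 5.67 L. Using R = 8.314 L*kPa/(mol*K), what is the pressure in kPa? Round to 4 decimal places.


PV = nRT, solve for P = nRT / V.
nRT = 1.094 * 8.314 * 514 = 4675.0952
P = 4675.0952 / 5.67
P = 824.53178131 kPa, rounded to 4 dp:

824.5318 kPa


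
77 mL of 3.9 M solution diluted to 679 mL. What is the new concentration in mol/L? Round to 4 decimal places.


Dilution: M1*V1 = M2*V2, solve for M2.
M2 = M1*V1 / V2
M2 = 3.9 * 77 / 679
M2 = 300.3 / 679
M2 = 0.44226804 mol/L, rounded to 4 dp:

0.4423 mol/L


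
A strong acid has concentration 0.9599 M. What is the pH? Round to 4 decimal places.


A strong acid dissociates completely, so [H+] equals the given concentration.
pH = -log10([H+]) = -log10(0.9599)
pH = 0.01777401, rounded to 4 dp:

0.0178


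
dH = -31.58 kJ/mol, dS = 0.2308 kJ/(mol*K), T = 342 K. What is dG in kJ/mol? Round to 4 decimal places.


Gibbs: dG = dH - T*dS (consistent units, dS already in kJ/(mol*K)).
T*dS = 342 * 0.2308 = 78.9336
dG = -31.58 - (78.9336)
dG = -110.5136 kJ/mol, rounded to 4 dp:

-110.5136 kJ/mol


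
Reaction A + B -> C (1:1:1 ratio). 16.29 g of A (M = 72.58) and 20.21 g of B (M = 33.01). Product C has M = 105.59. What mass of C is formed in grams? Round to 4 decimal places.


Find moles of each reactant; the smaller value is the limiting reagent in a 1:1:1 reaction, so moles_C equals moles of the limiter.
n_A = mass_A / M_A = 16.29 / 72.58 = 0.224442 mol
n_B = mass_B / M_B = 20.21 / 33.01 = 0.612239 mol
Limiting reagent: A (smaller), n_limiting = 0.224442 mol
mass_C = n_limiting * M_C = 0.224442 * 105.59
mass_C = 23.69883078 g, rounded to 4 dp:

23.6988 g


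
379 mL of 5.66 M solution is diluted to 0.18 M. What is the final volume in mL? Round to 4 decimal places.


Dilution: M1*V1 = M2*V2, solve for V2.
V2 = M1*V1 / M2
V2 = 5.66 * 379 / 0.18
V2 = 2145.14 / 0.18
V2 = 11917.44444444 mL, rounded to 4 dp:

11917.4444 mL


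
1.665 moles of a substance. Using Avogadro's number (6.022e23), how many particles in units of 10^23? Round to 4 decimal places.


N = n * NA, then divide by 1e23 for the requested units.
N / 1e23 = n * 6.022
N / 1e23 = 1.665 * 6.022
N / 1e23 = 10.02663, rounded to 4 dp:

10.0266


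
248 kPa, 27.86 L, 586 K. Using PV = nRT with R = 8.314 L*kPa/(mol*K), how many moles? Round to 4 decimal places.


PV = nRT, solve for n = PV / (RT).
PV = 248 * 27.86 = 6909.28
RT = 8.314 * 586 = 4872.004
n = 6909.28 / 4872.004
n = 1.41815976 mol, rounded to 4 dp:

1.4182 mol


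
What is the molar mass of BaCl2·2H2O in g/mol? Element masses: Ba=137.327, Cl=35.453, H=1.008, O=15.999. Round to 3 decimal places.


M = sum(count * atomic_mass) over atoms.
M = 1*137.327 + 2*35.453 + 4*1.008 + 2*15.999
M = 137.327 + 70.906 + 4.032 + 31.998
M = 244.263 g/mol, rounded to 3 dp:

244.263 g/mol
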